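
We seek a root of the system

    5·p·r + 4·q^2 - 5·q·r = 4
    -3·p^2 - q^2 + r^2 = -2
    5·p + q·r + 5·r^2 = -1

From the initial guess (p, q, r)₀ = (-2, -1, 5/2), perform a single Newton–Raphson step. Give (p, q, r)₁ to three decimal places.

At (-2, -1, 5/2): F = (-12.500, -4.750, 19.750).
Jacobian J = [[5·r, 8·q - 5·r, 5·p - 5·q], [-6·p, -2·q, 2·r], [5, r, q + 10·r]].
At the point, J = [[12.500, -20.500, -5.000], [12.000, 2.000, 5.000], [5.000, 2.500, 24.000]] (det J = 5735.250).
Solving J·Δ = −F gives Δ = (0.793, 0.118, -1.000).
Then the next iterate is (p, q, r)₁ = (-1.207, -0.882, 1.500).

(-1.207, -0.882, 1.500)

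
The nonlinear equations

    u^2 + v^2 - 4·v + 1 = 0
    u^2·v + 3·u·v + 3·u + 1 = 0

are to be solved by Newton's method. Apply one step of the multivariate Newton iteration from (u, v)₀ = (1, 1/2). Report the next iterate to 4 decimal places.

(0.2245, 0.0663)

At (1, 1/2): F = (0.2500, 6.0000).
Jacobian J = [[2·u, 2·v - 4], [2·u·v + 3·v + 3, u^2 + 3·u]].
At the point, J = [[2.0000, -3.0000], [5.5000, 4.0000]] (det J = 24.5000).
Solving J·Δ = −F gives Δ = (-0.7755, -0.4337).
Then the next iterate is (u, v)₁ = (0.2245, 0.0663).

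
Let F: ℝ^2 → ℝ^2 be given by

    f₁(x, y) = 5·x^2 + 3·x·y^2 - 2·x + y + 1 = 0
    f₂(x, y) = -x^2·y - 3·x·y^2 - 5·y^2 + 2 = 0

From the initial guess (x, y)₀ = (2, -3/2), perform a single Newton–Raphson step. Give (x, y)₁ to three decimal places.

At (2, -3/2): F = (29.000, -16.750).
Jacobian J = [[10·x + 3·y^2 - 2, 6·x·y + 1], [-2·x·y - 3·y^2, -x^2 - 6·x·y - 10·y]].
At the point, J = [[24.750, -17.000], [-0.750, 29.000]] (det J = 705.000).
Solving J·Δ = −F gives Δ = (-0.789, 0.557).
Then the next iterate is (x, y)₁ = (1.211, -0.943).

(1.211, -0.943)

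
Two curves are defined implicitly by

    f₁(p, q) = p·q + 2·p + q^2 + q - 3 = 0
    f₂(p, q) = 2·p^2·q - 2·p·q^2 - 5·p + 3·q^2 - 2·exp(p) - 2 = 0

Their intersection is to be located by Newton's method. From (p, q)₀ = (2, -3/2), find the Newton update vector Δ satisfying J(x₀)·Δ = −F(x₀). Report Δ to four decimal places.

(2.5000, 11.9749)

At (2, -3/2): F = (-1.2500, -41.028112).
Jacobian J = [[q + 2, p + 2·q + 1], [4·p·q - 2·q^2 - 2·exp(p) - 5, 2·p^2 - 4·p·q + 6·q]].
At the point, J = [[0.5000, 0.0000], [-36.278112, 11.0000]] (det J = 5.5000).
Solving J·Δ = −F gives Δ = (2.5000, 11.9749).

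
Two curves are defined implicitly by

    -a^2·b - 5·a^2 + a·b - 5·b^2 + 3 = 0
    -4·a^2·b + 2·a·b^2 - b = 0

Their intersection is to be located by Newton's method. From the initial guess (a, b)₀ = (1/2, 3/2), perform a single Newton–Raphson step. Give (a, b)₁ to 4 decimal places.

(-0.2442, 1.1336)

At (1/2, 3/2): F = (-9.1250, -0.7500).
Jacobian J = [[-2·a·b - 10·a + b, -a^2 + a - 10·b], [-8·a·b + 2·b^2, -4·a^2 + 4·a·b - 1]].
At the point, J = [[-5.0000, -14.7500], [-1.5000, 1.0000]] (det J = -27.1250).
Solving J·Δ = −F gives Δ = (-0.7442, -0.3664).
Then the next iterate is (a, b)₁ = (-0.2442, 1.1336).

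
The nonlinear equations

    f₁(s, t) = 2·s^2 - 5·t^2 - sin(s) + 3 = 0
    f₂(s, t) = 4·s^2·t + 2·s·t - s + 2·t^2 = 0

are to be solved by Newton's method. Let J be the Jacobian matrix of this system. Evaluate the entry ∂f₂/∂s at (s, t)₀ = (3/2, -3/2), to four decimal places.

-22.0000

∂f₂/∂s = 8·s·t + 2·t - 1.
At (3/2, -3/2) this is -22.0000.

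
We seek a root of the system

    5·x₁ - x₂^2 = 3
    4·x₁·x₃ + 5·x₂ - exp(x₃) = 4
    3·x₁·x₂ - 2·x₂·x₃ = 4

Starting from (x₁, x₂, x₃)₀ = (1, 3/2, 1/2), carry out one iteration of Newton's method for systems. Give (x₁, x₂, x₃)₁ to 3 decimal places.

At (1, 3/2, 1/2): F = (-0.250, 3.85128, -1.000).
Jacobian J = [[5, -2·x₂, 0], [4·x₃, 5, 4·x₁ - exp(x₃)], [3·x₂, 3·x₁ - 2·x₃, -2·x₂]].
At the point, J = [[5.000, -3.000, 0.000], [2.000, 5.000, 2.35128], [4.500, 2.000, -3.000]] (det J = -148.25505).
Solving J·Δ = −F gives Δ = (-0.153, -0.338, -0.788).
Then the next iterate is (x₁, x₂, x₃)₁ = (0.847, 1.162, -0.288).

(0.847, 1.162, -0.288)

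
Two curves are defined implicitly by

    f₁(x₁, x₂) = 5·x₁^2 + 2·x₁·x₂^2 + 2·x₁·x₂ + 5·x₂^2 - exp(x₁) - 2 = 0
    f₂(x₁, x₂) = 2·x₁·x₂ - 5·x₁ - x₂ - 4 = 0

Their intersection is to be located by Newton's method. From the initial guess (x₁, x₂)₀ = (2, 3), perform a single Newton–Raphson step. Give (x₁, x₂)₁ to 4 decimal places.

(-9.5917, 8.5306)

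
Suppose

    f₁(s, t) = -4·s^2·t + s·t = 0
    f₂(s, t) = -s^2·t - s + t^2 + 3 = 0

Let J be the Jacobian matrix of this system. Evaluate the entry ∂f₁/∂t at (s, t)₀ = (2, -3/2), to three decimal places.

∂f₁/∂t = -4·s^2 + s.
At (2, -3/2) this is -14.000.

-14.000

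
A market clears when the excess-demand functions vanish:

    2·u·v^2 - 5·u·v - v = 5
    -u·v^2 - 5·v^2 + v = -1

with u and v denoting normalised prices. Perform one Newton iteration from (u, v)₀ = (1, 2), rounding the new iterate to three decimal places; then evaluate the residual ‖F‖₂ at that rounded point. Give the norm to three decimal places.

2.523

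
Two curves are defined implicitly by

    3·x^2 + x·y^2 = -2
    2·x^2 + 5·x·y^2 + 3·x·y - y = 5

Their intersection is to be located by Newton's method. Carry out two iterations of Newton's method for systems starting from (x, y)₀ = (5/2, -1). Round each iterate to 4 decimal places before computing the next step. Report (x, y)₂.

(-0.0982, -1.8857)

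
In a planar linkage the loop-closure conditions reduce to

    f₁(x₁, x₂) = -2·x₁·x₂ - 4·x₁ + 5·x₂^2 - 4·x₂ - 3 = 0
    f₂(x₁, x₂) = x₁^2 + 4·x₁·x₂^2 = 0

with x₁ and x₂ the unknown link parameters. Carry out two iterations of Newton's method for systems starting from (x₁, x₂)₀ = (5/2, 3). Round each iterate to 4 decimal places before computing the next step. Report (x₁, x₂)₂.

(0.5916, 1.7163)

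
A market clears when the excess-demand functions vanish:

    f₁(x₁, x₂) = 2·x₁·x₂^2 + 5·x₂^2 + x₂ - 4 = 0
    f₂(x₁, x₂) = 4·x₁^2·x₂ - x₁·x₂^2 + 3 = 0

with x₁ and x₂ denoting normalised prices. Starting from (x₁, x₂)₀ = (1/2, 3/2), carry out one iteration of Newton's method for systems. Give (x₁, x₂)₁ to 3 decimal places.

At (1/2, 3/2): F = (11.000, 3.375).
Jacobian J = [[2·x₂^2, 4·x₁·x₂ + 10·x₂ + 1], [8·x₁·x₂ - x₂^2, 4·x₁^2 - 2·x₁·x₂]].
At the point, J = [[4.500, 19.000], [3.750, -0.500]] (det J = -73.500).
Solving J·Δ = −F gives Δ = (-0.947, -0.355).
Then the next iterate is (x₁, x₂)₁ = (-0.447, 1.145).

(-0.447, 1.145)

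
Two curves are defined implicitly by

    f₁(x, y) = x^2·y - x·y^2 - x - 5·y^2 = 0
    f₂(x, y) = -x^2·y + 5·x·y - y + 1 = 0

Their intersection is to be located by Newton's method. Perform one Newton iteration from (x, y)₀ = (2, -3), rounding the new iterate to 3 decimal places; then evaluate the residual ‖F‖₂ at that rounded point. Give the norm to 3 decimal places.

562.483

At (2, -3): F = (-77.000, -14.000).
Jacobian J = [[2·x·y - y^2 - 1, x^2 - 2·x·y - 10·y], [-2·x·y + 5·y, -x^2 + 5·x - 1]].
At the point, J = [[-22.000, 46.000], [-3.000, 5.000]] (det J = 28.000).
Solving J·Δ = −F gives Δ = (-9.250, -2.750).
Then the next iterate is (x, y)₁ = (-7.250, -5.750).
Re-evaluating at (-7.250, -5.750): F = (-220.59375, 517.42188), so ‖F‖₂ = 562.483.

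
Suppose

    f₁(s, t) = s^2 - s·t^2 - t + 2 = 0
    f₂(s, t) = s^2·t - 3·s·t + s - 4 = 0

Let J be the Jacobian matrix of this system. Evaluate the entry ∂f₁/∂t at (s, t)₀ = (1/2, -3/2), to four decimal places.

0.5000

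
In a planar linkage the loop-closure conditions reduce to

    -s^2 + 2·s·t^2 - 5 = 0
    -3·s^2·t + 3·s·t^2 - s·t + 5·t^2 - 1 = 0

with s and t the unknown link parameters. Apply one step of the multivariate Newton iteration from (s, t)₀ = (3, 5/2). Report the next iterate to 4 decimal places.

At (3, 5/2): F = (23.5000, 11.5000).
Jacobian J = [[-2·s + 2·t^2, 4·s·t], [-6·s·t + 3·t^2 - t, -3·s^2 + 6·s·t - s + 10·t]].
At the point, J = [[6.5000, 30.0000], [-28.7500, 40.0000]] (det J = 1122.5000).
Solving J·Δ = −F gives Δ = (-0.5301, -0.6685).
Then the next iterate is (s, t)₁ = (2.4699, 1.8315).

(2.4699, 1.8315)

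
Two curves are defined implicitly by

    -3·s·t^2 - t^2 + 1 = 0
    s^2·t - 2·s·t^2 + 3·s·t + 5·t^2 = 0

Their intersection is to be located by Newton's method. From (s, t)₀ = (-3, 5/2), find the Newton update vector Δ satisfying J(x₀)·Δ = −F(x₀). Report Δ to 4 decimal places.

(0.2378, -1.1635)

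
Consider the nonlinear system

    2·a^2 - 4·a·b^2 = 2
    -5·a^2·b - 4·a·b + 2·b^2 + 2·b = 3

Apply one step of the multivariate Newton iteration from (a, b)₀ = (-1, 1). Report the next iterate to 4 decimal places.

(-0.7727, 0.7273)

At (-1, 1): F = (4.0000, 0.0000).
Jacobian J = [[4·a - 4·b^2, -8·a·b], [-10·a·b - 4·b, -5·a^2 - 4·a + 4·b + 2]].
At the point, J = [[-8.0000, 8.0000], [6.0000, 5.0000]] (det J = -88.0000).
Solving J·Δ = −F gives Δ = (0.2273, -0.2727).
Then the next iterate is (a, b)₁ = (-0.7727, 0.7273).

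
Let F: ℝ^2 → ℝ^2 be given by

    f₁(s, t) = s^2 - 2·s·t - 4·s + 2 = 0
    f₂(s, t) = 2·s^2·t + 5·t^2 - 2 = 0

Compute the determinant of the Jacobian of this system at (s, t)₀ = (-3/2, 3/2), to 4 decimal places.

J = [[2·s - 2·t - 4, -2·s], [4·s·t, 2·s^2 + 10·t]].
At the point, J = [[-10.0000, 3.0000], [-9.0000, 19.5000]].
det J = -168.0000.

-168.0000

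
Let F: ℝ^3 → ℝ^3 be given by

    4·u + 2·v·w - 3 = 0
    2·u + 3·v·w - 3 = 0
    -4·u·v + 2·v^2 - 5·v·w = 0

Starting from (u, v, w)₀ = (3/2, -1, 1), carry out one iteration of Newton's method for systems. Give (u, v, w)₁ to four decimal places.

At (3/2, -1, 1): F = (1.0000, -3.0000, 13.0000).
Jacobian J = [[4, 2·w, 2·v], [2, 3·w, 3·v], [-4·v, -4·u + 4·v - 5·w, -5·v]].
At the point, J = [[4.0000, 2.0000, -2.0000], [2.0000, 3.0000, -3.0000], [4.0000, -15.0000, 5.0000]] (det J = -80.0000).
Solving J·Δ = −F gives Δ = (-1.1250, -0.0250, -1.7750).
Then the next iterate is (u, v, w)₁ = (0.3750, -1.0250, -0.7750).

(0.3750, -1.0250, -0.7750)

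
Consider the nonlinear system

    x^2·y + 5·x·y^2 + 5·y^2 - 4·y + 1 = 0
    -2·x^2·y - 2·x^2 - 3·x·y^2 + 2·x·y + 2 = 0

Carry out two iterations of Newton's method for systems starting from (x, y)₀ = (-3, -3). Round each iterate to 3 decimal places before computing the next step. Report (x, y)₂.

(-2.561, -0.609)

At (-3, -3): F = (-104.000, 137.000).
Jacobian J = [[2·x·y + 5·y^2, x^2 + 10·x·y + 10·y - 4], [-4·x·y - 4·x - 3·y^2 + 2·y, -2·x^2 - 6·x·y + 2·x]].
At the point, J = [[63.000, 65.000], [-57.000, -78.000]] (det J = -1209.000).
Solving J·Δ = −F gives Δ = (-0.656, 2.236).
Then the next iterate is (x, y)₁ = (-3.656, -0.764).
Round to (-3.656, -0.764) and repeat: F = (-13.90736, 7.67944), J = [[8.50485, 29.65818], [0.17218, -50.80378]].
Δ = (1.095, 0.155), so (x, y)₂ = (-2.561, -0.609).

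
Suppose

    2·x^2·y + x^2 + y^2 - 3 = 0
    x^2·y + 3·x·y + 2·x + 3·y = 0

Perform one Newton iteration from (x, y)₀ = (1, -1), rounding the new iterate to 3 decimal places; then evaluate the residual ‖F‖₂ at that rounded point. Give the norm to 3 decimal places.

3.525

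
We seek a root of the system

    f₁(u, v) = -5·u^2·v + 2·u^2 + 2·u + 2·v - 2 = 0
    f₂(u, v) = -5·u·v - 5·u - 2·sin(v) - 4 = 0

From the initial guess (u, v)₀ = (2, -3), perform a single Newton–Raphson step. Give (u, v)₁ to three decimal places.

(1.423, -1.690)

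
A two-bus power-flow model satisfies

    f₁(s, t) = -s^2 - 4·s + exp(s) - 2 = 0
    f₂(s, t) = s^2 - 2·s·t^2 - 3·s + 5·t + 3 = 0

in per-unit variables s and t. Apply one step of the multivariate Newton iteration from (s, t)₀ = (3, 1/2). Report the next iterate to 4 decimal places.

At (3, 1/2): F = (-2.914463, 4.0000).
Jacobian J = [[-2·s + exp(s) - 4, 0], [2·s - 2·t^2 - 3, -4·s·t + 5]].
At the point, J = [[10.085537, 0.0000], [2.5000, -1.0000]] (det J = -10.085537).
Solving J·Δ = −F gives Δ = (0.2890, 4.7224).
Then the next iterate is (s, t)₁ = (3.2890, 5.2224).

(3.2890, 5.2224)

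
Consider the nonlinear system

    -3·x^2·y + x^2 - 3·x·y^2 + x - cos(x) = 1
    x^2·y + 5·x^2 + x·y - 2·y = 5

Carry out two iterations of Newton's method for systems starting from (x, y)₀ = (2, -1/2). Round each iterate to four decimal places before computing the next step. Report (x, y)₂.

(0.9920, 0.1308)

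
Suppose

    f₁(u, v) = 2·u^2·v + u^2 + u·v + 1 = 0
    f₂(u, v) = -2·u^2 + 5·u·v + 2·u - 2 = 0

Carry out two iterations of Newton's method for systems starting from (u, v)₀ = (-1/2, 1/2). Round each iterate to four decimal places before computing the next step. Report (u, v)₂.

(-1.3723, 5.5394)

At (-1/2, 1/2): F = (1.2500, -4.7500).
Jacobian J = [[4·u·v + 2·u + v, 2·u^2 + u], [-4·u + 5·v + 2, 5·u]].
At the point, J = [[-1.5000, 0.0000], [6.5000, -2.5000]] (det J = 3.7500).
Solving J·Δ = −F gives Δ = (0.8333, 0.2667).
Then the next iterate is (u, v)₁ = (0.3333, 0.7667).
Round to (0.3333, 0.7667) and repeat: F = (1.536974, -0.277872), J = [[2.455464, 0.555478], [4.5003, 1.6665]].
Δ = (-1.7056, 4.7727), so (u, v)₂ = (-1.3723, 5.5394).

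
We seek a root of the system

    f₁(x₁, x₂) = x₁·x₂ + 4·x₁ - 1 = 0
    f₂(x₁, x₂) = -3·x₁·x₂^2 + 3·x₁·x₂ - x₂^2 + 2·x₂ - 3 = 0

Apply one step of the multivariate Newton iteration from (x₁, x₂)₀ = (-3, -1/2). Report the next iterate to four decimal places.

At (-3, -1/2): F = (-11.5000, 2.5000).
Jacobian J = [[x₂ + 4, x₁], [-3·x₂^2 + 3·x₂, -6·x₁·x₂ + 3·x₁ - 2·x₂ + 2]].
At the point, J = [[3.5000, -3.0000], [-2.2500, -15.0000]] (det J = -59.2500).
Solving J·Δ = −F gives Δ = (3.0380, -0.2890).
Then the next iterate is (x₁, x₂)₁ = (0.0380, -0.7890).

(0.0380, -0.7890)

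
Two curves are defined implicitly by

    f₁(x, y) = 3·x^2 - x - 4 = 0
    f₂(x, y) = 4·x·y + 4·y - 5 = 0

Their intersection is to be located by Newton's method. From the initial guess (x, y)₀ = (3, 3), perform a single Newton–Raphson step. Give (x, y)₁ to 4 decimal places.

(1.8235, 1.1949)

At (3, 3): F = (20.0000, 43.0000).
Jacobian J = [[6·x - 1, 0], [4·y, 4·x + 4]].
At the point, J = [[17.0000, 0.0000], [12.0000, 16.0000]] (det J = 272.0000).
Solving J·Δ = −F gives Δ = (-1.1765, -1.8051).
Then the next iterate is (x, y)₁ = (1.8235, 1.1949).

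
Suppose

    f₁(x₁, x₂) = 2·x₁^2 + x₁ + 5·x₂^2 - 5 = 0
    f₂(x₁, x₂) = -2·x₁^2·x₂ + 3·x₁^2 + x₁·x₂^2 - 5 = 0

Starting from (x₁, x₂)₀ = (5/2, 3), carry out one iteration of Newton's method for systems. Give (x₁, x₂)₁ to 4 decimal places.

At (5/2, 3): F = (55.0000, -1.2500).
Jacobian J = [[4·x₁ + 1, 10·x₂], [-4·x₁·x₂ + 6·x₁ + x₂^2, -2·x₁^2 + 2·x₁·x₂]].
At the point, J = [[11.0000, 30.0000], [-6.0000, 2.5000]] (det J = 207.5000).
Solving J·Δ = −F gives Δ = (-0.8434, -1.5241).
Then the next iterate is (x₁, x₂)₁ = (1.6566, 1.4759).

(1.6566, 1.4759)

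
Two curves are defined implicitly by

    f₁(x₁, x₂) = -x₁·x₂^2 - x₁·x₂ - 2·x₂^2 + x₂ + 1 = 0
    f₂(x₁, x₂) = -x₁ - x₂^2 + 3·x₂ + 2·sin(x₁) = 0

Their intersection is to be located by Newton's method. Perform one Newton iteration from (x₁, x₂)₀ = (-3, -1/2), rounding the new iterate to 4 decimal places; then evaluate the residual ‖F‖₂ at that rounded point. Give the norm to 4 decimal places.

0.0777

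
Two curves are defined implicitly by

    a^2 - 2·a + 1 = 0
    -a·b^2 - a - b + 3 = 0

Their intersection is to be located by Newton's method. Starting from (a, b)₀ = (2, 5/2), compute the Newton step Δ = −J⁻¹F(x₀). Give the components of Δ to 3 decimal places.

At (2, 5/2): F = (1.000, -14.000).
Jacobian J = [[2·a - 2, 0], [-b^2 - 1, -2·a·b - 1]].
At the point, J = [[2.000, 0.000], [-7.250, -11.000]] (det J = -22.000).
Solving J·Δ = −F gives Δ = (-0.500, -0.943).

(-0.500, -0.943)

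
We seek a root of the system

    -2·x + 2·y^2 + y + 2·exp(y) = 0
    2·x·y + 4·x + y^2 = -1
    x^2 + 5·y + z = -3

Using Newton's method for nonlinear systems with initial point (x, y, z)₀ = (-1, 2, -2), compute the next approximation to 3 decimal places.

At (-1, 2, -2): F = (26.77811, -3.000, 12.000).
Jacobian J = [[-2, 4·y + 2·exp(y) + 1, 0], [2·y + 4, 2·x + 2·y, 0], [2·x, 5, 1]].
At the point, J = [[-2.000, 23.77811, 0.000], [8.000, 2.000, 0.000], [-2.000, 5.000, 1.000]] (det J = -194.22490).
Solving J·Δ = −F gives Δ = (0.643, -1.072, -5.354).
Then the next iterate is (x, y, z)₁ = (-0.357, 0.928, -7.354).

(-0.357, 0.928, -7.354)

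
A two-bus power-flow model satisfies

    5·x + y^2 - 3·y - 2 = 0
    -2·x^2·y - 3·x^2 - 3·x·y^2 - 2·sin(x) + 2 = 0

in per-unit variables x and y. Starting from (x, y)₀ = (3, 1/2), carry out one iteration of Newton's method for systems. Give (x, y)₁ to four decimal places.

(0.8381, 0.9702)

At (3, 1/2): F = (11.7500, -36.532240).
Jacobian J = [[5, 2·y - 3], [-4·x·y - 6·x - 3·y^2 - 2·cos(x), -2·x^2 - 6·x·y]].
At the point, J = [[5.0000, -2.0000], [-22.770015, -27.0000]] (det J = -180.540030).
Solving J·Δ = −F gives Δ = (-2.1619, 0.4702).
Then the next iterate is (x, y)₁ = (0.8381, 0.9702).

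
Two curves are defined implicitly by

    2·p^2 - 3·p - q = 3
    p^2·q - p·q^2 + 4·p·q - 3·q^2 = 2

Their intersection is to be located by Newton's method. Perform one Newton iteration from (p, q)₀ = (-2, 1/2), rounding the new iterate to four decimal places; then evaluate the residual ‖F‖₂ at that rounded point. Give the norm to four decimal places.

2.4389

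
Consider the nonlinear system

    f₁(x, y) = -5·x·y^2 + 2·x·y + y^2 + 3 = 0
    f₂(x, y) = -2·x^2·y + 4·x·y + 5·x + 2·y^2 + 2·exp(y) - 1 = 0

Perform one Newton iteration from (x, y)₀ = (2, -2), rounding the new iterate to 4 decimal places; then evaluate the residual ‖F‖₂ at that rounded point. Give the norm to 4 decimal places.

10.9156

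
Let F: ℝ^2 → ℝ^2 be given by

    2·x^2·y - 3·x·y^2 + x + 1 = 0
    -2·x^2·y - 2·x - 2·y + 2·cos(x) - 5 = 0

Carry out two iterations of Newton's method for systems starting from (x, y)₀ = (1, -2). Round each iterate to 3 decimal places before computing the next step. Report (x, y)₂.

(-0.078, -2.877)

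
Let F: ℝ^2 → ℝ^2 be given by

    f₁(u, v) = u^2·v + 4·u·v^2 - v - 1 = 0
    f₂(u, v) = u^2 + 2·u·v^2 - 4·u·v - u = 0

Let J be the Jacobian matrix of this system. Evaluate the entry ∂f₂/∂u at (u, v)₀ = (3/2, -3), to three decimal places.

32.000

∂f₂/∂u = 2·u + 2·v^2 - 4·v - 1.
At (3/2, -3) this is 32.000.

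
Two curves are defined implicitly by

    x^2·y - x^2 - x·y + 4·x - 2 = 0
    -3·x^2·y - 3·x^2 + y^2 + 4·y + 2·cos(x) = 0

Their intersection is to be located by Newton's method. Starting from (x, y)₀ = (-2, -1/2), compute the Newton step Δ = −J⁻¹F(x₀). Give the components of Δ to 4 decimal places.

(1.4461, 0.3027)

At (-2, -1/2): F = (-17.0000, -8.582294).
Jacobian J = [[2·x·y - 2·x - y + 4, x^2 - x], [-6·x·y - 6·x - 2·sin(x), -3·x^2 + 2·y + 4]].
At the point, J = [[10.5000, 6.0000], [7.818595, -9.0000]] (det J = -141.411569).
Solving J·Δ = −F gives Δ = (1.4461, 0.3027).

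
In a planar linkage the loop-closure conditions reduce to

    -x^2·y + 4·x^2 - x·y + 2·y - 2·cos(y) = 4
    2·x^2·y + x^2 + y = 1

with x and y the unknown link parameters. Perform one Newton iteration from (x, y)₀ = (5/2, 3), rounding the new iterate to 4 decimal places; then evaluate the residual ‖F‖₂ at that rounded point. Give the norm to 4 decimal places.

12.0575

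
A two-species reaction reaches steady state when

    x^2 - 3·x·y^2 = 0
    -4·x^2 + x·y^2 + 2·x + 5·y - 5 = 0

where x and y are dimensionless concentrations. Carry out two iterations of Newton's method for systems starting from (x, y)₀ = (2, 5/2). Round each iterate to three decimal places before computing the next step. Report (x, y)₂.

At (2, 5/2): F = (-33.500, 8.000).
Jacobian J = [[2·x - 3·y^2, -6·x·y], [-8·x + y^2 + 2, 2·x·y + 5]].
At the point, J = [[-14.750, -30.000], [-7.750, 15.000]] (det J = -453.750).
Solving J·Δ = −F gives Δ = (-0.579, -0.832).
Then the next iterate is (x, y)₁ = (1.421, 1.668).
Round to (1.421, 1.668) and repeat: F = (-9.84138, 2.05858), J = [[-5.50467, -14.22137], [-6.58578, 9.74046]].
Δ = (-0.452, -0.517), so (x, y)₂ = (0.969, 1.151).

(0.969, 1.151)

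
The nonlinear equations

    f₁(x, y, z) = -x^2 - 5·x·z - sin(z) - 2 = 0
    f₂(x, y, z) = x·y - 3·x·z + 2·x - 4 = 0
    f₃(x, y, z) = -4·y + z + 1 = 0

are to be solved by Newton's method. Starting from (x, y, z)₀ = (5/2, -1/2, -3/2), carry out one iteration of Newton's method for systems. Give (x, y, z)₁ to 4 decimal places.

At (5/2, -1/2, -3/2): F = (11.497495, 11.0000, 1.5000).
Jacobian J = [[-2·x - 5·z, 0, -5·x - cos(z)], [y - 3·z + 2, x, -3·x], [0, -4, 1]].
At the point, J = [[2.5000, 0.0000, -12.570737], [6.0000, 2.5000, -7.5000], [0.0000, -4.0000, 1.0000]] (det J = 232.947693).
Solving J·Δ = −F gives Δ = (-1.2195, 0.5430, 0.6721).
Then the next iterate is (x, y, z)₁ = (1.2805, 0.0430, -0.8279).

(1.2805, 0.0430, -0.8279)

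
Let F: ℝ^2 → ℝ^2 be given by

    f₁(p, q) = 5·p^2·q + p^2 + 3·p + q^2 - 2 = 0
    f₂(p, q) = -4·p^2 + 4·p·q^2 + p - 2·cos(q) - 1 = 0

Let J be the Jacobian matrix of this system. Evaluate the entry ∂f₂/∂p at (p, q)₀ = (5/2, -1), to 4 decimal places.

-15.0000

∂f₂/∂p = -8·p + 4·q^2 + 1.
At (5/2, -1) this is -15.0000.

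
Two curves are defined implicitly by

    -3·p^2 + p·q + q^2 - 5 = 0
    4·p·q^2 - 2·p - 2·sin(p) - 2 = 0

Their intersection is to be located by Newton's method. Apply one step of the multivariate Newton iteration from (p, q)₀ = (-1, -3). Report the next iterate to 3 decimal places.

(-0.523, -2.224)

At (-1, -3): F = (4.000, -34.31706).
Jacobian J = [[-6·p + q, p + 2·q], [4·q^2 - 2·cos(p) - 2, 8·p·q]].
At the point, J = [[3.000, -7.000], [32.91940, 24.000]] (det J = 302.43577).
Solving J·Δ = −F gives Δ = (0.477, 0.776).
Then the next iterate is (p, q)₁ = (-0.523, -2.224).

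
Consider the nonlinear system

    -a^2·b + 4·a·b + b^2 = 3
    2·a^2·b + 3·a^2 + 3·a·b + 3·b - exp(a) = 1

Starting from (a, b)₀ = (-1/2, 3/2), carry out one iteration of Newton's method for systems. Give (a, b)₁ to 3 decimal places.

At (-1/2, 3/2): F = (-4.125, 2.14347).
Jacobian J = [[-2·a·b + 4·b, -a^2 + 4·a + 2·b], [4·a·b + 6·a + 3·b - exp(a), 2·a^2 + 3·a + 3]].
At the point, J = [[7.500, 0.750], [-2.10653, 2.000]] (det J = 16.57990).
Solving J·Δ = −F gives Δ = (0.595, -0.446).
Then the next iterate is (a, b)₁ = (0.095, 1.054).

(0.095, 1.054)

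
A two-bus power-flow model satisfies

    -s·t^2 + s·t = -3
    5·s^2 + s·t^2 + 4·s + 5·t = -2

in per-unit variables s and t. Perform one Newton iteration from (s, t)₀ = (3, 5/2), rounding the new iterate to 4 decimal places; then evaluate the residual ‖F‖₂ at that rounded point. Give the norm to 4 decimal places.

25.1371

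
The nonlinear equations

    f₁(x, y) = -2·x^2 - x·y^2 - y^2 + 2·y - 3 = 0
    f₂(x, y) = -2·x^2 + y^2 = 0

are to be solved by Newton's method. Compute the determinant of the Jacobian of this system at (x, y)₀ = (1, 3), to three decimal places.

-118.000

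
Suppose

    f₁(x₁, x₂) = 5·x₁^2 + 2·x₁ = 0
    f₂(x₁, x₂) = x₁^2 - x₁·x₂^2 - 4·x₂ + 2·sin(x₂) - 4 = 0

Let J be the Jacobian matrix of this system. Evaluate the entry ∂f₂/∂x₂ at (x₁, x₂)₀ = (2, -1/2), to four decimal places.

-0.2448

∂f₂/∂x₂ = -2·x₁·x₂ + 2·cos(x₂) - 4.
At (2, -1/2) this is -0.2448.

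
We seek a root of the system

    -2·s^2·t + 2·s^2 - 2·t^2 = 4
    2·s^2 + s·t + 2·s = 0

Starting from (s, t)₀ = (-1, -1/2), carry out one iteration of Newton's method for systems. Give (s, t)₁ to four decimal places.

At (-1, -1/2): F = (-1.5000, 0.5000).
Jacobian J = [[-4·s·t + 4·s, -2·s^2 - 4·t], [4·s + t + 2, s]].
At the point, J = [[-6.0000, 0.0000], [-2.5000, -1.0000]] (det J = 6.0000).
Solving J·Δ = −F gives Δ = (-0.2500, 1.1250).
Then the next iterate is (s, t)₁ = (-1.2500, 0.6250).

(-1.2500, 0.6250)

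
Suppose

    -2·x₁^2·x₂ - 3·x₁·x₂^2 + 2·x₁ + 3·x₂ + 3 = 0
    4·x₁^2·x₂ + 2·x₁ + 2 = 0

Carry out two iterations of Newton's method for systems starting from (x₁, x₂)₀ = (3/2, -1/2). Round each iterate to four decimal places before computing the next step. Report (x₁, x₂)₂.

(1.3484, -1.1720)

At (3/2, -1/2): F = (5.6250, 0.5000).
Jacobian J = [[-4·x₁·x₂ - 3·x₂^2 + 2, -2·x₁^2 - 6·x₁·x₂ + 3], [8·x₁·x₂ + 2, 4·x₁^2]].
At the point, J = [[4.2500, 3.0000], [-4.0000, 9.0000]] (det J = 50.2500).
Solving J·Δ = −F gives Δ = (-0.9776, -0.4900).
Then the next iterate is (x₁, x₂)₁ = (0.5224, -0.9900).
Round to (0.5224, -0.9900) and repeat: F = (0.079133, 1.964109), J = [[1.128404, 5.557252], [-2.137408, 1.091607]].
Δ = (0.8260, -0.1820), so (x₁, x₂)₂ = (1.3484, -1.1720).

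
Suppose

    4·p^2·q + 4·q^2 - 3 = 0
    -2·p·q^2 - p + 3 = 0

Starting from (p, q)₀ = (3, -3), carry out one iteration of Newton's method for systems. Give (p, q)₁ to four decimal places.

At (3, -3): F = (-75.0000, -54.0000).
Jacobian J = [[8·p·q, 4·p^2 + 8·q], [-2·q^2 - 1, -4·p·q]].
At the point, J = [[-72.0000, 12.0000], [-19.0000, 36.0000]] (det J = -2364.0000).
Solving J·Δ = −F gives Δ = (-0.8680, 1.0419).
Then the next iterate is (p, q)₁ = (2.1320, -1.9581).

(2.1320, -1.9581)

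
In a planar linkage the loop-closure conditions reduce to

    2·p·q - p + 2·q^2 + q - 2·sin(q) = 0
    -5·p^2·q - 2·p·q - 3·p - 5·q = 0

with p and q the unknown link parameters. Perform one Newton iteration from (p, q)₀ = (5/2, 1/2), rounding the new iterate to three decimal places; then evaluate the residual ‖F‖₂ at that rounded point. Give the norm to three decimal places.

At (5/2, 1/2): F = (0.04115, -28.125).
Jacobian J = [[2·q - 1, 2·p + 4·q - 2·cos(q) + 1], [-10·p·q - 2·q - 3, -5·p^2 - 2·p - 5]].
At the point, J = [[0.000, 6.24483], [-16.500, -41.250]] (det J = 103.03978).
Solving J·Δ = −F gives Δ = (-1.688, -0.007).
Then the next iterate is (p, q)₁ = (0.812, 0.493).
Re-evaluating at (0.812, 0.493): F = (0.02119, -7.32691), so ‖F‖₂ = 7.327.

7.327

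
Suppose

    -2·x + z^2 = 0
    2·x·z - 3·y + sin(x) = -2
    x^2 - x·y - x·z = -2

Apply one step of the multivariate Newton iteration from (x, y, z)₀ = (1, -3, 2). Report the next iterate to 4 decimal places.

At (1, -3, 2): F = (2.0000, 15.841471, 4.0000).
Jacobian J = [[-2, 0, 2·z], [2·z + cos(x), -3, 2·x], [2·x - y - z, -x, -x]].
At the point, J = [[-2.0000, 0.0000, 4.0000], [4.540302, -3.0000, 2.0000], [3.0000, -1.0000, -1.0000]] (det J = 7.838791).
Solving J·Δ = −F gives Δ = (0.6845, 6.2113, -0.1577).
Then the next iterate is (x, y, z)₁ = (1.6845, 3.2113, 1.8423).

(1.6845, 3.2113, 1.8423)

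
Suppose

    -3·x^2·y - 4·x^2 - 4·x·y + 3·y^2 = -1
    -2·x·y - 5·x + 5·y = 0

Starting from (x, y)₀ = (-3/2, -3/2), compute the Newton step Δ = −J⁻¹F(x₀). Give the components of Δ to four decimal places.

(2.7197, 1.2424)

At (-3/2, -3/2): F = (-0.1250, -4.5000).
Jacobian J = [[-6·x·y - 8·x - 4·y, -3·x^2 - 4·x + 6·y], [-2·y - 5, -2·x + 5]].
At the point, J = [[4.5000, -9.7500], [-2.0000, 8.0000]] (det J = 16.5000).
Solving J·Δ = −F gives Δ = (2.7197, 1.2424).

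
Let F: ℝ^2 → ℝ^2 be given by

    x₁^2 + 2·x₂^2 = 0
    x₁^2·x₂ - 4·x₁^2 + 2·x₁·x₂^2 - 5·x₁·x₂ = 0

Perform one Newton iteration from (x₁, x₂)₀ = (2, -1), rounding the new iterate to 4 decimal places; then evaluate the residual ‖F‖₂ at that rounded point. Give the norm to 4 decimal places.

2.1213

At (2, -1): F = (6.0000, -6.0000).
Jacobian J = [[2·x₁, 4·x₂], [2·x₁·x₂ - 8·x₁ + 2·x₂^2 - 5·x₂, x₁^2 + 4·x₁·x₂ - 5·x₁]].
At the point, J = [[4.0000, -4.0000], [-13.0000, -14.0000]] (det J = -108.0000).
Solving J·Δ = −F gives Δ = (-1.0000, 0.5000).
Then the next iterate is (x₁, x₂)₁ = (1.0000, -0.5000).
Re-evaluating at (1.0000, -0.5000): F = (1.5000, -1.5000), so ‖F‖₂ = 2.1213.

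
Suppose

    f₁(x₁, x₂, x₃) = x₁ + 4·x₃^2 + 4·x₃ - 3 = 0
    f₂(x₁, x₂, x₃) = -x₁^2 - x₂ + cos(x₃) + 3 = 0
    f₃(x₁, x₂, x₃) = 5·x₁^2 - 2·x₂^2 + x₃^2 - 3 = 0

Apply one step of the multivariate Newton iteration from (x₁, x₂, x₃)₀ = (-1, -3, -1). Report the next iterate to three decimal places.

(-3.707, -4.286, -2.677)

At (-1, -3, -1): F = (-4.000, 5.54030, -15.000).
Jacobian J = [[1, 0, 8·x₃ + 4], [-2·x₁, -1, -sin(x₃)], [10·x₁, -4·x₂, 2·x₃]].
At the point, J = [[1.000, 0.000, -4.000], [2.000, -1.000, 0.84147], [-10.000, 12.000, -2.000]] (det J = -64.09765).
Solving J·Δ = −F gives Δ = (-2.707, -1.286, -1.677).
Then the next iterate is (x₁, x₂, x₃)₁ = (-3.707, -4.286, -2.677).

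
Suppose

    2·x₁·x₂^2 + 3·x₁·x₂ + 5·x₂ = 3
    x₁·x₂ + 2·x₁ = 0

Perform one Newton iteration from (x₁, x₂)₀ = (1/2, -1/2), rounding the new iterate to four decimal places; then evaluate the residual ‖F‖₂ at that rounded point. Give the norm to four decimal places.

1.5326

At (1/2, -1/2): F = (-6.0000, 0.7500).
Jacobian J = [[2·x₂^2 + 3·x₂, 4·x₁·x₂ + 3·x₁ + 5], [x₂ + 2, x₁]].
At the point, J = [[-1.0000, 5.5000], [1.5000, 0.5000]] (det J = -8.7500).
Solving J·Δ = −F gives Δ = (-0.8143, 0.9429).
Then the next iterate is (x₁, x₂)₁ = (-0.3143, 0.4429).
Re-evaluating at (-0.3143, 0.4429): F = (-1.326417, -0.767803), so ‖F‖₂ = 1.5326.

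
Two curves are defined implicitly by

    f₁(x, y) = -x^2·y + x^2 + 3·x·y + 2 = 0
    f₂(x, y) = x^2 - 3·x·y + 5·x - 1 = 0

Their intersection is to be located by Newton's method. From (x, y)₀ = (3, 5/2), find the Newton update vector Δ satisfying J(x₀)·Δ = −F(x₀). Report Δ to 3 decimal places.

At (3, 5/2): F = (11.000, 0.500).
Jacobian J = [[-2·x·y + 2·x + 3·y, -x^2 + 3·x], [2·x - 3·y + 5, -3·x]].
At the point, J = [[-1.500, 0.000], [3.500, -9.000]] (det J = 13.500).
Solving J·Δ = −F gives Δ = (7.333, 2.907).

(7.333, 2.907)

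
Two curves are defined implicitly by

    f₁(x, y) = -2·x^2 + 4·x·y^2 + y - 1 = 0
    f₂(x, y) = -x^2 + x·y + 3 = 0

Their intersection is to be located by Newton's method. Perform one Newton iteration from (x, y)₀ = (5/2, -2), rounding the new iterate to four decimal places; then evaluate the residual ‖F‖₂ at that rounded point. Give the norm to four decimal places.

At (5/2, -2): F = (24.5000, -8.2500).
Jacobian J = [[-4·x + 4·y^2, 8·x·y + 1], [-2·x + y, x]].
At the point, J = [[6.0000, -39.0000], [-7.0000, 2.5000]] (det J = -258.0000).
Solving J·Δ = −F gives Δ = (-1.0097, 0.4729).
Then the next iterate is (x, y)₁ = (1.4903, -1.5271).
Re-evaluating at (1.4903, -1.5271): F = (6.932635, -1.496831), so ‖F‖₂ = 7.0924.

7.0924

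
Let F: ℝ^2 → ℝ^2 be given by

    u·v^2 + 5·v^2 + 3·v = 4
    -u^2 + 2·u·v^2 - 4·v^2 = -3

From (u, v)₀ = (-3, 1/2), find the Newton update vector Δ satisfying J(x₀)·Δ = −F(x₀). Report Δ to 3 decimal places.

At (-3, 1/2): F = (-2.000, -8.500).
Jacobian J = [[v^2, 2·u·v + 10·v + 3], [-2·u + 2·v^2, 4·u·v - 8·v]].
At the point, J = [[0.250, 5.000], [6.500, -10.000]] (det J = -35.000).
Solving J·Δ = −F gives Δ = (1.786, 0.311).

(1.786, 0.311)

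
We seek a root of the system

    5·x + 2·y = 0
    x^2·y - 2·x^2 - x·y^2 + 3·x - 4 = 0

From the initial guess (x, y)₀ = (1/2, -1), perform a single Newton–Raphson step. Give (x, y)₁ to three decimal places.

At (1/2, -1): F = (0.500, -3.750).
Jacobian J = [[5, 2], [2·x·y - 4·x - y^2 + 3, x^2 - 2·x·y]].
At the point, J = [[5.000, 2.000], [-1.000, 1.250]] (det J = 8.250).
Solving J·Δ = −F gives Δ = (-0.985, 2.212).
Then the next iterate is (x, y)₁ = (-0.485, 1.212).

(-0.485, 1.212)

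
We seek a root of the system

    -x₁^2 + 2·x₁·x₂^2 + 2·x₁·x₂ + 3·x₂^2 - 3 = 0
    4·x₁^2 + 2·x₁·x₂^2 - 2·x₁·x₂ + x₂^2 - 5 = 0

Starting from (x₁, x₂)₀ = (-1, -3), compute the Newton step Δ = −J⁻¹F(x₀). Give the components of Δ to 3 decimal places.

At (-1, -3): F = (11.000, -16.000).
Jacobian J = [[-2·x₁ + 2·x₂^2 + 2·x₂, 4·x₁·x₂ + 2·x₁ + 6·x₂], [8·x₁ + 2·x₂^2 - 2·x₂, 4·x₁·x₂ - 2·x₁ + 2·x₂]].
At the point, J = [[14.000, -8.000], [16.000, 8.000]] (det J = 240.000).
Solving J·Δ = −F gives Δ = (0.167, 1.667).

(0.167, 1.667)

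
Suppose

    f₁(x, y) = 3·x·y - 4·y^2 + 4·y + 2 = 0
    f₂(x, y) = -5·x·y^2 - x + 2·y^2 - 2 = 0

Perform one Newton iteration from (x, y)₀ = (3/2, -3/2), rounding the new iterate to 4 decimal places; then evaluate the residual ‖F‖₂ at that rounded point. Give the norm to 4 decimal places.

At (3/2, -3/2): F = (-19.7500, -15.8750).
Jacobian J = [[3·y, 3·x - 8·y + 4], [-5·y^2 - 1, -10·x·y + 4·y]].
At the point, J = [[-4.5000, 20.5000], [-12.2500, 16.5000]] (det J = 176.8750).
Solving J·Δ = −F gives Δ = (0.0025, 0.9640).
Then the next iterate is (x, y)₁ = (1.5025, -0.5360).
Re-evaluating at (1.5025, -0.5360): F = (-3.709204, -5.086219), so ‖F‖₂ = 6.2951.

6.2951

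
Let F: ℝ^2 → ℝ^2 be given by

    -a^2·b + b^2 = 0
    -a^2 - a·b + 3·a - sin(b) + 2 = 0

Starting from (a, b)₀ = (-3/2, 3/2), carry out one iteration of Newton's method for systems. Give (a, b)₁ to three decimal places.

At (-3/2, 3/2): F = (-1.125, -3.49749).
Jacobian J = [[-2·a·b, -a^2 + 2·b], [-2·a - b + 3, -a - cos(b)]].
At the point, J = [[4.500, 0.750], [4.500, 1.42926]] (det J = 3.05668).
Solving J·Δ = −F gives Δ = (-0.332, 3.493).
Then the next iterate is (a, b)₁ = (-1.832, 4.993).

(-1.832, 4.993)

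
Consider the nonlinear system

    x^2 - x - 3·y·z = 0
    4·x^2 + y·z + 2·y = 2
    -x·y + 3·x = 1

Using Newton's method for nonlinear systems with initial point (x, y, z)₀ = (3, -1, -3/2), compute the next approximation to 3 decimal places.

(1.541, 0.722, -2.151)

At (3, -1, -3/2): F = (1.500, 33.500, 11.000).
Jacobian J = [[2·x - 1, -3·z, -3·y], [8·x, z + 2, y], [-y + 3, -x, 0]].
At the point, J = [[5.000, 4.500, 3.000], [24.000, 0.500, -1.000], [4.000, -3.000, 0.000]] (det J = -255.000).
Solving J·Δ = −F gives Δ = (-1.459, 1.722, -0.651).
Then the next iterate is (x, y, z)₁ = (1.541, 0.722, -2.151).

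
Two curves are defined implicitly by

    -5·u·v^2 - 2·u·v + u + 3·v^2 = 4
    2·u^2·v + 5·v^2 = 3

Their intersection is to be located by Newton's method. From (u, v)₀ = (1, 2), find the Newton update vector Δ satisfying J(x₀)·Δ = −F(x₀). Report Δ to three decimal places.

(-0.282, -0.852)

At (1, 2): F = (-15.000, 21.000).
Jacobian J = [[-5·v^2 - 2·v + 1, -10·u·v - 2·u + 6·v], [4·u·v, 2·u^2 + 10·v]].
At the point, J = [[-23.000, -10.000], [8.000, 22.000]] (det J = -426.000).
Solving J·Δ = −F gives Δ = (-0.282, -0.852).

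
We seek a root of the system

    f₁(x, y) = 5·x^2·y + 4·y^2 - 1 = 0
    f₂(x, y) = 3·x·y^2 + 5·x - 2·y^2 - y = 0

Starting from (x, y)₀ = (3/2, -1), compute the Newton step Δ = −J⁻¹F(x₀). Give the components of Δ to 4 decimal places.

At (3/2, -1): F = (-8.2500, 11.0000).
Jacobian J = [[10·x·y, 5·x^2 + 8·y], [3·y^2 + 5, 6·x·y - 4·y - 1]].
At the point, J = [[-15.0000, 3.2500], [8.0000, -6.0000]] (det J = 64.0000).
Solving J·Δ = −F gives Δ = (-0.2148, 1.5469).

(-0.2148, 1.5469)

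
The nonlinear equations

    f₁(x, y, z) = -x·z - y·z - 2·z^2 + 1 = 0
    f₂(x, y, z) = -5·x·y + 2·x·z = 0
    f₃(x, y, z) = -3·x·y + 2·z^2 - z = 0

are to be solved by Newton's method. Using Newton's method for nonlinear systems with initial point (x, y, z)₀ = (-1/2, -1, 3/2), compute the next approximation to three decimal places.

(-0.441, 0.140, 0.823)

At (-1/2, -1, 3/2): F = (-1.250, -4.000, 1.500).
Jacobian J = [[-z, -z, -x - y - 4·z], [-5·y + 2·z, -5·x, 2·x], [-3·y, -3·x, 4·z - 1]].
At the point, J = [[-1.500, -1.500, -4.500], [8.000, 2.500, -1.000], [3.000, 1.500, 5.000]] (det J = 23.250).
Solving J·Δ = −F gives Δ = (0.059, 1.140, -0.677).
Then the next iterate is (x, y, z)₁ = (-0.441, 0.140, 0.823).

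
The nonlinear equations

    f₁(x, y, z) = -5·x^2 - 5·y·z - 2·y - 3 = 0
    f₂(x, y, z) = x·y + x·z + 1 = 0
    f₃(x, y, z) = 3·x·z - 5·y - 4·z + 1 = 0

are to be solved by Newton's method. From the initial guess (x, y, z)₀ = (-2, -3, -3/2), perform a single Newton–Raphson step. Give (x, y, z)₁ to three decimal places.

At (-2, -3, -3/2): F = (-39.500, 10.000, 31.000).
Jacobian J = [[-10·x, -5·z - 2, -5·y], [y + z, x, x], [3·z, -5, 3·x - 4]].
At the point, J = [[20.000, 5.500, 15.000], [-4.500, -2.000, -2.000], [-4.500, -5.000, -10.000]] (det J = 204.500).
Solving J·Δ = −F gives Δ = (0.029, 3.694, 1.240).
Then the next iterate is (x, y, z)₁ = (-1.971, 0.694, -0.260).

(-1.971, 0.694, -0.260)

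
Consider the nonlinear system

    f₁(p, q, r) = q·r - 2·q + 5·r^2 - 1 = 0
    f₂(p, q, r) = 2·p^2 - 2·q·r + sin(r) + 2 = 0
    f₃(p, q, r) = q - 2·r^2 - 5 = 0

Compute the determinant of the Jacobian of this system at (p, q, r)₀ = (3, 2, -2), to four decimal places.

168.0000

J = [[0, r - 2, q + 10·r], [4·p, -2·r, -2·q + cos(r)], [0, 1, -4·r]].
At the point, J = [[0.0000, -4.0000, -18.0000], [12.0000, 4.0000, -4.416147], [0.0000, 1.0000, 8.0000]].
det J = 168.0000.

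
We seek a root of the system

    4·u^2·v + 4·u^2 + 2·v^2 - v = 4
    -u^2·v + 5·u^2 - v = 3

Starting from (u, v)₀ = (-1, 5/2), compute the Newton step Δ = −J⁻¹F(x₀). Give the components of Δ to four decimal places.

(0.0083, -1.5207)

At (-1, 5/2): F = (20.0000, -3.0000).
Jacobian J = [[8·u·v + 8·u, 4·u^2 + 4·v - 1], [-2·u·v + 10·u, -u^2 - 1]].
At the point, J = [[-28.0000, 13.0000], [-5.0000, -2.0000]] (det J = 121.0000).
Solving J·Δ = −F gives Δ = (0.0083, -1.5207).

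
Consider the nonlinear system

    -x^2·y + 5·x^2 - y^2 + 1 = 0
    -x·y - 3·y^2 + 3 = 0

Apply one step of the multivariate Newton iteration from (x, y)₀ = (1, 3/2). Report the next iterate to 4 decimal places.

At (1, 3/2): F = (2.2500, -5.2500).
Jacobian J = [[-2·x·y + 10·x, -x^2 - 2·y], [-y, -x - 6·y]].
At the point, J = [[7.0000, -4.0000], [-1.5000, -10.0000]] (det J = -76.0000).
Solving J·Δ = −F gives Δ = (-0.5724, -0.4391).
Then the next iterate is (x, y)₁ = (0.4276, 1.0609).

(0.4276, 1.0609)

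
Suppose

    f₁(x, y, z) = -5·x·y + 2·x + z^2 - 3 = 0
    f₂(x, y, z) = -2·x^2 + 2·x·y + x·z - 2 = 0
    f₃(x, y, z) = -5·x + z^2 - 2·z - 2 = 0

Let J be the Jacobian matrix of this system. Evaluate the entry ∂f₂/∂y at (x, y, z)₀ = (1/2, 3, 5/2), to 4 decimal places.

∂f₂/∂y = 2·x.
At (1/2, 3, 5/2) this is 1.0000.

1.0000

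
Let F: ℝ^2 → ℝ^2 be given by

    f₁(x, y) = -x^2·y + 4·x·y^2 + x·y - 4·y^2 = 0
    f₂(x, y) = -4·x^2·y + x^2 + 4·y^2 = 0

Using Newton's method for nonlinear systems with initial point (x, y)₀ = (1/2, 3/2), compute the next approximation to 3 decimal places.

(0.512, 0.801)

At (1/2, 3/2): F = (-4.125, 7.750).
Jacobian J = [[-2·x·y + 4·y^2 + y, -x^2 + 8·x·y + x - 8·y], [-8·x·y + 2·x, -4·x^2 + 8·y]].
At the point, J = [[9.000, -5.750], [-5.000, 11.000]] (det J = 70.250).
Solving J·Δ = −F gives Δ = (0.012, -0.699).
Then the next iterate is (x, y)₁ = (0.512, 0.801).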